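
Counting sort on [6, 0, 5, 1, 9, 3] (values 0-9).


Input: [6, 0, 5, 1, 9, 3]
Counts: [1, 1, 0, 1, 0, 1, 1, 0, 0, 1]

Sorted: [0, 1, 3, 5, 6, 9]


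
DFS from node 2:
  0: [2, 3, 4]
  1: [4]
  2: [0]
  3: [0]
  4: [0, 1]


Visit 2, push [0]
Visit 0, push [4, 3]
Visit 3, push []
Visit 4, push [1]
Visit 1, push []

DFS order: [2, 0, 3, 4, 1]


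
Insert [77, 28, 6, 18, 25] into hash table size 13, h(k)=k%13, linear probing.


Insert 77: h=12 -> slot 12
Insert 28: h=2 -> slot 2
Insert 6: h=6 -> slot 6
Insert 18: h=5 -> slot 5
Insert 25: h=12, 1 probes -> slot 0

Table: [25, None, 28, None, None, 18, 6, None, None, None, None, None, 77]


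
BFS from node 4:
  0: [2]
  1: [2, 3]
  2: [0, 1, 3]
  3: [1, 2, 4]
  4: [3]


Visit 4, enqueue [3]
Visit 3, enqueue [1, 2]
Visit 1, enqueue []
Visit 2, enqueue [0]
Visit 0, enqueue []

BFS order: [4, 3, 1, 2, 0]


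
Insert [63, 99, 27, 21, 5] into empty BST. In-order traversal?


Insert 63: root
Insert 99: R from 63
Insert 27: L from 63
Insert 21: L from 63 -> L from 27
Insert 5: L from 63 -> L from 27 -> L from 21

In-order: [5, 21, 27, 63, 99]


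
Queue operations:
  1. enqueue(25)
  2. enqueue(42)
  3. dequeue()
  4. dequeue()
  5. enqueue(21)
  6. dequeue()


enqueue(25) -> [25]
enqueue(42) -> [25, 42]
dequeue()->25, [42]
dequeue()->42, []
enqueue(21) -> [21]
dequeue()->21, []

Final queue: []


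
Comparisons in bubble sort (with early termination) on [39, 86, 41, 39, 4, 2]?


Algorithm: bubble sort (with early termination)
Input: [39, 86, 41, 39, 4, 2]
Sorted: [2, 4, 39, 39, 41, 86]

15


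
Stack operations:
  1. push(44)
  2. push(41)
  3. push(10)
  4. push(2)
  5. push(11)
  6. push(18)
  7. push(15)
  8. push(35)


push(44) -> [44]
push(41) -> [44, 41]
push(10) -> [44, 41, 10]
push(2) -> [44, 41, 10, 2]
push(11) -> [44, 41, 10, 2, 11]
push(18) -> [44, 41, 10, 2, 11, 18]
push(15) -> [44, 41, 10, 2, 11, 18, 15]
push(35) -> [44, 41, 10, 2, 11, 18, 15, 35]

Final stack: [44, 41, 10, 2, 11, 18, 15, 35]


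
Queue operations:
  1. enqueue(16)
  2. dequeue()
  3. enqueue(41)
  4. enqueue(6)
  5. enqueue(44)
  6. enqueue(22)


enqueue(16) -> [16]
dequeue()->16, []
enqueue(41) -> [41]
enqueue(6) -> [41, 6]
enqueue(44) -> [41, 6, 44]
enqueue(22) -> [41, 6, 44, 22]

Final queue: [41, 6, 44, 22]


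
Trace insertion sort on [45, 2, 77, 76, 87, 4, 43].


Initial: [45, 2, 77, 76, 87, 4, 43]
Insert 2: [2, 45, 77, 76, 87, 4, 43]
Insert 77: [2, 45, 77, 76, 87, 4, 43]
Insert 76: [2, 45, 76, 77, 87, 4, 43]
Insert 87: [2, 45, 76, 77, 87, 4, 43]
Insert 4: [2, 4, 45, 76, 77, 87, 43]
Insert 43: [2, 4, 43, 45, 76, 77, 87]

Sorted: [2, 4, 43, 45, 76, 77, 87]


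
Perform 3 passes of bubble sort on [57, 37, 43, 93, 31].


Initial: [57, 37, 43, 93, 31]
Pass 1: [37, 43, 57, 31, 93] (3 swaps)
Pass 2: [37, 43, 31, 57, 93] (1 swaps)
Pass 3: [37, 31, 43, 57, 93] (1 swaps)

After 3 passes: [37, 31, 43, 57, 93]


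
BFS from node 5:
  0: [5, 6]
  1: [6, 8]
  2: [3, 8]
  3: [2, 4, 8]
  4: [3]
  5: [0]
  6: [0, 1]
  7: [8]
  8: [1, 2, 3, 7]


Visit 5, enqueue [0]
Visit 0, enqueue [6]
Visit 6, enqueue [1]
Visit 1, enqueue [8]
Visit 8, enqueue [2, 3, 7]
Visit 2, enqueue []
Visit 3, enqueue [4]
Visit 7, enqueue []
Visit 4, enqueue []

BFS order: [5, 0, 6, 1, 8, 2, 3, 7, 4]


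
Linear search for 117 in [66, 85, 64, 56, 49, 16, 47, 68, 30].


i=0: 66!=117
i=1: 85!=117
i=2: 64!=117
i=3: 56!=117
i=4: 49!=117
i=5: 16!=117
i=6: 47!=117
i=7: 68!=117
i=8: 30!=117

Not found, 9 comps


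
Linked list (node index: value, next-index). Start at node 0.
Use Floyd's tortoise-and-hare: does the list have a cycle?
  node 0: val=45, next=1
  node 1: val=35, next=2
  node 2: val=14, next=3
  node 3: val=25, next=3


Floyd's tortoise (slow, +1) and hare (fast, +2):
  init: slow=0, fast=0
  step 1: slow=1, fast=2
  step 2: slow=2, fast=3
  step 3: slow=3, fast=3
  slow == fast at node 3: cycle detected

Cycle: yes


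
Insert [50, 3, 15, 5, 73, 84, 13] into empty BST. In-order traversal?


Insert 50: root
Insert 3: L from 50
Insert 15: L from 50 -> R from 3
Insert 5: L from 50 -> R from 3 -> L from 15
Insert 73: R from 50
Insert 84: R from 50 -> R from 73
Insert 13: L from 50 -> R from 3 -> L from 15 -> R from 5

In-order: [3, 5, 13, 15, 50, 73, 84]


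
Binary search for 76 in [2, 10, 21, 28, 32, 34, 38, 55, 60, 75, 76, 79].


Step 1: lo=0, hi=11, mid=5, val=34
Step 2: lo=6, hi=11, mid=8, val=60
Step 3: lo=9, hi=11, mid=10, val=76

Found at index 10


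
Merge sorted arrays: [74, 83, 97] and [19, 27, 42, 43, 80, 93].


Take 19 from B
Take 27 from B
Take 42 from B
Take 43 from B
Take 74 from A
Take 80 from B
Take 83 from A
Take 93 from B

Merged: [19, 27, 42, 43, 74, 80, 83, 93, 97]


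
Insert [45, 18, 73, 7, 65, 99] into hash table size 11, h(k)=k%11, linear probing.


Insert 45: h=1 -> slot 1
Insert 18: h=7 -> slot 7
Insert 73: h=7, 1 probes -> slot 8
Insert 7: h=7, 2 probes -> slot 9
Insert 65: h=10 -> slot 10
Insert 99: h=0 -> slot 0

Table: [99, 45, None, None, None, None, None, 18, 73, 7, 65]


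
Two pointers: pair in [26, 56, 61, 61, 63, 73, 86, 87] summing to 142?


lo=0(26)+hi=7(87)=113
lo=1(56)+hi=7(87)=143
lo=1(56)+hi=6(86)=142

Yes: 56+86=142


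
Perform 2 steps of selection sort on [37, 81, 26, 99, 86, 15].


Initial: [37, 81, 26, 99, 86, 15]
Step 1: min=15 at 5
  Swap: [15, 81, 26, 99, 86, 37]
Step 2: min=26 at 2
  Swap: [15, 26, 81, 99, 86, 37]

After 2 steps: [15, 26, 81, 99, 86, 37]


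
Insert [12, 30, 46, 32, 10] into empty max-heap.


Insert 12: [12]
Insert 30: [30, 12]
Insert 46: [46, 12, 30]
Insert 32: [46, 32, 30, 12]
Insert 10: [46, 32, 30, 12, 10]

Final heap: [46, 32, 30, 12, 10]


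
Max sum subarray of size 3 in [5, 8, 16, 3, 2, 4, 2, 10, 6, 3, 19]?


[0:3]: 29
[1:4]: 27
[2:5]: 21
[3:6]: 9
[4:7]: 8
[5:8]: 16
[6:9]: 18
[7:10]: 19
[8:11]: 28

Max: 29 at [0:3]


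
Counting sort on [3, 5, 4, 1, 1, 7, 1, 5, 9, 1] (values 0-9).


Input: [3, 5, 4, 1, 1, 7, 1, 5, 9, 1]
Counts: [0, 4, 0, 1, 1, 2, 0, 1, 0, 1]

Sorted: [1, 1, 1, 1, 3, 4, 5, 5, 7, 9]


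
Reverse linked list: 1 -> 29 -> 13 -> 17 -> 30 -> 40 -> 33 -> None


Step 1: curr=1, set curr.next=prev(None) | reversed so far: 1
Step 2: curr=29, set curr.next=prev(1) | reversed so far: 29 -> 1
Step 3: curr=13, set curr.next=prev(29) | reversed so far: 13 -> 29 -> 1
Step 4: curr=17, set curr.next=prev(13) | reversed so far: 17 -> 13 -> 29 -> 1
Step 5: curr=30, set curr.next=prev(17) | reversed so far: 30 -> 17 -> 13 -> 29 -> 1
Step 6: curr=40, set curr.next=prev(30) | reversed so far: 40 -> 30 -> 17 -> 13 -> 29 -> 1
Step 7: curr=33, set curr.next=prev(40) | reversed so far: 33 -> 40 -> 30 -> 17 -> 13 -> 29 -> 1

33 -> 40 -> 30 -> 17 -> 13 -> 29 -> 1 -> None


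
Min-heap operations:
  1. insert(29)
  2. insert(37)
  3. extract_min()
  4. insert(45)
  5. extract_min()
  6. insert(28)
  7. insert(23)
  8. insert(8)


insert(29) -> [29]
insert(37) -> [29, 37]
extract_min()->29, [37]
insert(45) -> [37, 45]
extract_min()->37, [45]
insert(28) -> [28, 45]
insert(23) -> [23, 45, 28]
insert(8) -> [8, 23, 28, 45]

Final heap: [8, 23, 28, 45]


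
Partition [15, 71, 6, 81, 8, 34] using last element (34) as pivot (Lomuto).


Pivot: 34
  15 <= 34: advance i (no swap)
  6 <= 34: swap -> [15, 6, 71, 81, 8, 34]
  8 <= 34: swap -> [15, 6, 8, 81, 71, 34]
Place pivot at 3: [15, 6, 8, 34, 71, 81]

Partitioned: [15, 6, 8, 34, 71, 81]


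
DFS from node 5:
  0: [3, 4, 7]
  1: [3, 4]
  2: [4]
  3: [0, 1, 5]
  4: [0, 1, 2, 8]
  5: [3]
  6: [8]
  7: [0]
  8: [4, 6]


Visit 5, push [3]
Visit 3, push [1, 0]
Visit 0, push [7, 4]
Visit 4, push [8, 2, 1]
Visit 1, push []
Visit 2, push []
Visit 8, push [6]
Visit 6, push []
Visit 7, push []

DFS order: [5, 3, 0, 4, 1, 2, 8, 6, 7]


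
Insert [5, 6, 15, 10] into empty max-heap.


Insert 5: [5]
Insert 6: [6, 5]
Insert 15: [15, 5, 6]
Insert 10: [15, 10, 6, 5]

Final heap: [15, 10, 6, 5]


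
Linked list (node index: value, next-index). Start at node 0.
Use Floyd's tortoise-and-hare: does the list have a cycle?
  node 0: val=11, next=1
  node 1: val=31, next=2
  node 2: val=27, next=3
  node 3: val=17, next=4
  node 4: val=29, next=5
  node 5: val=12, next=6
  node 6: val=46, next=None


Floyd's tortoise (slow, +1) and hare (fast, +2):
  init: slow=0, fast=0
  step 1: slow=1, fast=2
  step 2: slow=2, fast=4
  step 3: slow=3, fast=6
  step 4: fast -> None, no cycle

Cycle: no


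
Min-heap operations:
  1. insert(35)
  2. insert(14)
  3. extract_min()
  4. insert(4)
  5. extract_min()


insert(35) -> [35]
insert(14) -> [14, 35]
extract_min()->14, [35]
insert(4) -> [4, 35]
extract_min()->4, [35]

Final heap: [35]


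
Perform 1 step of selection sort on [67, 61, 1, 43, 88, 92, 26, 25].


Initial: [67, 61, 1, 43, 88, 92, 26, 25]
Step 1: min=1 at 2
  Swap: [1, 61, 67, 43, 88, 92, 26, 25]

After 1 step: [1, 61, 67, 43, 88, 92, 26, 25]


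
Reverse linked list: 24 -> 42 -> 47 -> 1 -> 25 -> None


Step 1: curr=24, set curr.next=prev(None) | reversed so far: 24
Step 2: curr=42, set curr.next=prev(24) | reversed so far: 42 -> 24
Step 3: curr=47, set curr.next=prev(42) | reversed so far: 47 -> 42 -> 24
Step 4: curr=1, set curr.next=prev(47) | reversed so far: 1 -> 47 -> 42 -> 24
Step 5: curr=25, set curr.next=prev(1) | reversed so far: 25 -> 1 -> 47 -> 42 -> 24

25 -> 1 -> 47 -> 42 -> 24 -> None


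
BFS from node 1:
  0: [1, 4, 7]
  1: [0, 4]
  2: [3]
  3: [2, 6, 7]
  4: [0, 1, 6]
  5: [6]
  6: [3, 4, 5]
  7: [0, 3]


Visit 1, enqueue [0, 4]
Visit 0, enqueue [7]
Visit 4, enqueue [6]
Visit 7, enqueue [3]
Visit 6, enqueue [5]
Visit 3, enqueue [2]
Visit 5, enqueue []
Visit 2, enqueue []

BFS order: [1, 0, 4, 7, 6, 3, 5, 2]


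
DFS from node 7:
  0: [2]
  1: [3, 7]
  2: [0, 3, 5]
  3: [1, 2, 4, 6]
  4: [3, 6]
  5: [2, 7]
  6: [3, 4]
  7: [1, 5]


Visit 7, push [5, 1]
Visit 1, push [3]
Visit 3, push [6, 4, 2]
Visit 2, push [5, 0]
Visit 0, push []
Visit 5, push []
Visit 4, push [6]
Visit 6, push []

DFS order: [7, 1, 3, 2, 0, 5, 4, 6]


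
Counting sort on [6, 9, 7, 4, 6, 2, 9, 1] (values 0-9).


Input: [6, 9, 7, 4, 6, 2, 9, 1]
Counts: [0, 1, 1, 0, 1, 0, 2, 1, 0, 2]

Sorted: [1, 2, 4, 6, 6, 7, 9, 9]


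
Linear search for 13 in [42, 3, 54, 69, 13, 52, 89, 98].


i=0: 42!=13
i=1: 3!=13
i=2: 54!=13
i=3: 69!=13
i=4: 13==13 found!

Found at 4, 5 comps


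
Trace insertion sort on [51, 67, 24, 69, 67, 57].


Initial: [51, 67, 24, 69, 67, 57]
Insert 67: [51, 67, 24, 69, 67, 57]
Insert 24: [24, 51, 67, 69, 67, 57]
Insert 69: [24, 51, 67, 69, 67, 57]
Insert 67: [24, 51, 67, 67, 69, 57]
Insert 57: [24, 51, 57, 67, 67, 69]

Sorted: [24, 51, 57, 67, 67, 69]


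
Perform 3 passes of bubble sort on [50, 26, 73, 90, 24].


Initial: [50, 26, 73, 90, 24]
Pass 1: [26, 50, 73, 24, 90] (2 swaps)
Pass 2: [26, 50, 24, 73, 90] (1 swaps)
Pass 3: [26, 24, 50, 73, 90] (1 swaps)

After 3 passes: [26, 24, 50, 73, 90]


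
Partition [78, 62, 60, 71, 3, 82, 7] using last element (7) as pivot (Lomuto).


Pivot: 7
  3 <= 7: swap -> [3, 62, 60, 71, 78, 82, 7]
Place pivot at 1: [3, 7, 60, 71, 78, 82, 62]

Partitioned: [3, 7, 60, 71, 78, 82, 62]


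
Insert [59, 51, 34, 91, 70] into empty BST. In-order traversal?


Insert 59: root
Insert 51: L from 59
Insert 34: L from 59 -> L from 51
Insert 91: R from 59
Insert 70: R from 59 -> L from 91

In-order: [34, 51, 59, 70, 91]


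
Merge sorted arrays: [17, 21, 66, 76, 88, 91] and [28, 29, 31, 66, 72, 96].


Take 17 from A
Take 21 from A
Take 28 from B
Take 29 from B
Take 31 from B
Take 66 from A
Take 66 from B
Take 72 from B
Take 76 from A
Take 88 from A
Take 91 from A

Merged: [17, 21, 28, 29, 31, 66, 66, 72, 76, 88, 91, 96]


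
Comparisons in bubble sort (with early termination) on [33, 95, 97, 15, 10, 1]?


Algorithm: bubble sort (with early termination)
Input: [33, 95, 97, 15, 10, 1]
Sorted: [1, 10, 15, 33, 95, 97]

15


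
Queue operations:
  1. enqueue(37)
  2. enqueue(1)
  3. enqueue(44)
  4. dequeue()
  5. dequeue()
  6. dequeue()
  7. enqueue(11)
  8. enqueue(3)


enqueue(37) -> [37]
enqueue(1) -> [37, 1]
enqueue(44) -> [37, 1, 44]
dequeue()->37, [1, 44]
dequeue()->1, [44]
dequeue()->44, []
enqueue(11) -> [11]
enqueue(3) -> [11, 3]

Final queue: [11, 3]


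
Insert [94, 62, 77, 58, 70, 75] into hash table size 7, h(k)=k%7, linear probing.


Insert 94: h=3 -> slot 3
Insert 62: h=6 -> slot 6
Insert 77: h=0 -> slot 0
Insert 58: h=2 -> slot 2
Insert 70: h=0, 1 probes -> slot 1
Insert 75: h=5 -> slot 5

Table: [77, 70, 58, 94, None, 75, 62]


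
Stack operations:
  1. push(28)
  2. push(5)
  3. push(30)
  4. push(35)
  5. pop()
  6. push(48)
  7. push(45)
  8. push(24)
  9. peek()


push(28) -> [28]
push(5) -> [28, 5]
push(30) -> [28, 5, 30]
push(35) -> [28, 5, 30, 35]
pop()->35, [28, 5, 30]
push(48) -> [28, 5, 30, 48]
push(45) -> [28, 5, 30, 48, 45]
push(24) -> [28, 5, 30, 48, 45, 24]
peek()->24

Final stack: [28, 5, 30, 48, 45, 24]


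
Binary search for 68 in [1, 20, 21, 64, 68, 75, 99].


Step 1: lo=0, hi=6, mid=3, val=64
Step 2: lo=4, hi=6, mid=5, val=75
Step 3: lo=4, hi=4, mid=4, val=68

Found at index 4


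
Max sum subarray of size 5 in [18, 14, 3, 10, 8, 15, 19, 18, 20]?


[0:5]: 53
[1:6]: 50
[2:7]: 55
[3:8]: 70
[4:9]: 80

Max: 80 at [4:9]


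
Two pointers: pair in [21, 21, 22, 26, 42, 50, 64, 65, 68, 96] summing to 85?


lo=0(21)+hi=9(96)=117
lo=0(21)+hi=8(68)=89
lo=0(21)+hi=7(65)=86
lo=0(21)+hi=6(64)=85

Yes: 21+64=85


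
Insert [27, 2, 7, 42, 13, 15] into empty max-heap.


Insert 27: [27]
Insert 2: [27, 2]
Insert 7: [27, 2, 7]
Insert 42: [42, 27, 7, 2]
Insert 13: [42, 27, 7, 2, 13]
Insert 15: [42, 27, 15, 2, 13, 7]

Final heap: [42, 27, 15, 2, 13, 7]


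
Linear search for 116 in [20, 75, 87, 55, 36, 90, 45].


i=0: 20!=116
i=1: 75!=116
i=2: 87!=116
i=3: 55!=116
i=4: 36!=116
i=5: 90!=116
i=6: 45!=116

Not found, 7 comps


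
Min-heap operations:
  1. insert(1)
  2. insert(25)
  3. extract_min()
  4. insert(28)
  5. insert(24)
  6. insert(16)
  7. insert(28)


insert(1) -> [1]
insert(25) -> [1, 25]
extract_min()->1, [25]
insert(28) -> [25, 28]
insert(24) -> [24, 28, 25]
insert(16) -> [16, 24, 25, 28]
insert(28) -> [16, 24, 25, 28, 28]

Final heap: [16, 24, 25, 28, 28]


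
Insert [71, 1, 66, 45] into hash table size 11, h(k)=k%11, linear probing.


Insert 71: h=5 -> slot 5
Insert 1: h=1 -> slot 1
Insert 66: h=0 -> slot 0
Insert 45: h=1, 1 probes -> slot 2

Table: [66, 1, 45, None, None, 71, None, None, None, None, None]


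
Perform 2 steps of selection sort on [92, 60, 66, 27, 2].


Initial: [92, 60, 66, 27, 2]
Step 1: min=2 at 4
  Swap: [2, 60, 66, 27, 92]
Step 2: min=27 at 3
  Swap: [2, 27, 66, 60, 92]

After 2 steps: [2, 27, 66, 60, 92]


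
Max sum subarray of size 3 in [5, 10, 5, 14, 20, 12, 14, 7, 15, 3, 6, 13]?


[0:3]: 20
[1:4]: 29
[2:5]: 39
[3:6]: 46
[4:7]: 46
[5:8]: 33
[6:9]: 36
[7:10]: 25
[8:11]: 24
[9:12]: 22

Max: 46 at [3:6]


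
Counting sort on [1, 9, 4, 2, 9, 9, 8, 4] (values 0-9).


Input: [1, 9, 4, 2, 9, 9, 8, 4]
Counts: [0, 1, 1, 0, 2, 0, 0, 0, 1, 3]

Sorted: [1, 2, 4, 4, 8, 9, 9, 9]


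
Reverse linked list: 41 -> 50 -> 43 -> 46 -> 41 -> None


Step 1: curr=41, set curr.next=prev(None) | reversed so far: 41
Step 2: curr=50, set curr.next=prev(41) | reversed so far: 50 -> 41
Step 3: curr=43, set curr.next=prev(50) | reversed so far: 43 -> 50 -> 41
Step 4: curr=46, set curr.next=prev(43) | reversed so far: 46 -> 43 -> 50 -> 41
Step 5: curr=41, set curr.next=prev(46) | reversed so far: 41 -> 46 -> 43 -> 50 -> 41

41 -> 46 -> 43 -> 50 -> 41 -> None


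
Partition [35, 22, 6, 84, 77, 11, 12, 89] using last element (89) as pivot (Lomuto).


Pivot: 89
  35 <= 89: advance i (no swap)
  22 <= 89: advance i (no swap)
  6 <= 89: advance i (no swap)
  84 <= 89: advance i (no swap)
  77 <= 89: advance i (no swap)
  11 <= 89: advance i (no swap)
  12 <= 89: advance i (no swap)
Place pivot at 7: [35, 22, 6, 84, 77, 11, 12, 89]

Partitioned: [35, 22, 6, 84, 77, 11, 12, 89]


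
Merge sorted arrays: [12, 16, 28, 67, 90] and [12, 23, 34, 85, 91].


Take 12 from A
Take 12 from B
Take 16 from A
Take 23 from B
Take 28 from A
Take 34 from B
Take 67 from A
Take 85 from B
Take 90 from A

Merged: [12, 12, 16, 23, 28, 34, 67, 85, 90, 91]


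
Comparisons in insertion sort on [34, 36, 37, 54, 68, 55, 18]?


Algorithm: insertion sort
Input: [34, 36, 37, 54, 68, 55, 18]
Sorted: [18, 34, 36, 37, 54, 55, 68]

12


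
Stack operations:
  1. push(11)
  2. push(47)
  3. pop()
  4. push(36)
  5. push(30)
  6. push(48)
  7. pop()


push(11) -> [11]
push(47) -> [11, 47]
pop()->47, [11]
push(36) -> [11, 36]
push(30) -> [11, 36, 30]
push(48) -> [11, 36, 30, 48]
pop()->48, [11, 36, 30]

Final stack: [11, 36, 30]


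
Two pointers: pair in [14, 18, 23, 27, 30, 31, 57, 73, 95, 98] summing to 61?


lo=0(14)+hi=9(98)=112
lo=0(14)+hi=8(95)=109
lo=0(14)+hi=7(73)=87
lo=0(14)+hi=6(57)=71
lo=0(14)+hi=5(31)=45
lo=1(18)+hi=5(31)=49
lo=2(23)+hi=5(31)=54
lo=3(27)+hi=5(31)=58
lo=4(30)+hi=5(31)=61

Yes: 30+31=61


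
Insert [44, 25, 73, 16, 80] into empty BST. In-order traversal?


Insert 44: root
Insert 25: L from 44
Insert 73: R from 44
Insert 16: L from 44 -> L from 25
Insert 80: R from 44 -> R from 73

In-order: [16, 25, 44, 73, 80]


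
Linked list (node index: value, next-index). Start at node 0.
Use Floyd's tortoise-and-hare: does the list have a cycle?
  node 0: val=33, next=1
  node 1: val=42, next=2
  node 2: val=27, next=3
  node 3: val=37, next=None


Floyd's tortoise (slow, +1) and hare (fast, +2):
  init: slow=0, fast=0
  step 1: slow=1, fast=2
  step 2: fast 2->3->None, no cycle

Cycle: no


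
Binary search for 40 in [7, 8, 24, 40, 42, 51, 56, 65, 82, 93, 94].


Step 1: lo=0, hi=10, mid=5, val=51
Step 2: lo=0, hi=4, mid=2, val=24
Step 3: lo=3, hi=4, mid=3, val=40

Found at index 3


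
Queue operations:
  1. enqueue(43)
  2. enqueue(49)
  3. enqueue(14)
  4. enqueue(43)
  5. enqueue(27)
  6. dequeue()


enqueue(43) -> [43]
enqueue(49) -> [43, 49]
enqueue(14) -> [43, 49, 14]
enqueue(43) -> [43, 49, 14, 43]
enqueue(27) -> [43, 49, 14, 43, 27]
dequeue()->43, [49, 14, 43, 27]

Final queue: [49, 14, 43, 27]


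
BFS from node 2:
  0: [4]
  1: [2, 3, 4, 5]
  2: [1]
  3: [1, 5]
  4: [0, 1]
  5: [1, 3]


Visit 2, enqueue [1]
Visit 1, enqueue [3, 4, 5]
Visit 3, enqueue []
Visit 4, enqueue [0]
Visit 5, enqueue []
Visit 0, enqueue []

BFS order: [2, 1, 3, 4, 5, 0]


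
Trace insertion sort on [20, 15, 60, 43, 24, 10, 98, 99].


Initial: [20, 15, 60, 43, 24, 10, 98, 99]
Insert 15: [15, 20, 60, 43, 24, 10, 98, 99]
Insert 60: [15, 20, 60, 43, 24, 10, 98, 99]
Insert 43: [15, 20, 43, 60, 24, 10, 98, 99]
Insert 24: [15, 20, 24, 43, 60, 10, 98, 99]
Insert 10: [10, 15, 20, 24, 43, 60, 98, 99]
Insert 98: [10, 15, 20, 24, 43, 60, 98, 99]
Insert 99: [10, 15, 20, 24, 43, 60, 98, 99]

Sorted: [10, 15, 20, 24, 43, 60, 98, 99]


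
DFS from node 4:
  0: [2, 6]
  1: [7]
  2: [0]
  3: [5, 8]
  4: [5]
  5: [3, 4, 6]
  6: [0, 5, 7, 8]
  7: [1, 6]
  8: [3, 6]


Visit 4, push [5]
Visit 5, push [6, 3]
Visit 3, push [8]
Visit 8, push [6]
Visit 6, push [7, 0]
Visit 0, push [2]
Visit 2, push []
Visit 7, push [1]
Visit 1, push []

DFS order: [4, 5, 3, 8, 6, 0, 2, 7, 1]


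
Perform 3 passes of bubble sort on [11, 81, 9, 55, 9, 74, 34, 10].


Initial: [11, 81, 9, 55, 9, 74, 34, 10]
Pass 1: [11, 9, 55, 9, 74, 34, 10, 81] (6 swaps)
Pass 2: [9, 11, 9, 55, 34, 10, 74, 81] (4 swaps)
Pass 3: [9, 9, 11, 34, 10, 55, 74, 81] (3 swaps)

After 3 passes: [9, 9, 11, 34, 10, 55, 74, 81]


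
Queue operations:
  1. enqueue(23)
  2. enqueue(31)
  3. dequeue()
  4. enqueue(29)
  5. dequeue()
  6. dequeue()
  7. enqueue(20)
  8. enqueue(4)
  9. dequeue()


enqueue(23) -> [23]
enqueue(31) -> [23, 31]
dequeue()->23, [31]
enqueue(29) -> [31, 29]
dequeue()->31, [29]
dequeue()->29, []
enqueue(20) -> [20]
enqueue(4) -> [20, 4]
dequeue()->20, [4]

Final queue: [4]


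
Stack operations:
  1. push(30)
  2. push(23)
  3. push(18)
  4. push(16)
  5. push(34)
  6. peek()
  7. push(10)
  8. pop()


push(30) -> [30]
push(23) -> [30, 23]
push(18) -> [30, 23, 18]
push(16) -> [30, 23, 18, 16]
push(34) -> [30, 23, 18, 16, 34]
peek()->34
push(10) -> [30, 23, 18, 16, 34, 10]
pop()->10, [30, 23, 18, 16, 34]

Final stack: [30, 23, 18, 16, 34]


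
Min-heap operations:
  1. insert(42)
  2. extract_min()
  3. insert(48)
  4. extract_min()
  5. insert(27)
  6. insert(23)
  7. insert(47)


insert(42) -> [42]
extract_min()->42, []
insert(48) -> [48]
extract_min()->48, []
insert(27) -> [27]
insert(23) -> [23, 27]
insert(47) -> [23, 27, 47]

Final heap: [23, 27, 47]


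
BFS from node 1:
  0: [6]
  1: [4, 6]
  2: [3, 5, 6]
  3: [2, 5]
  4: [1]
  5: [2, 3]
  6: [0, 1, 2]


Visit 1, enqueue [4, 6]
Visit 4, enqueue []
Visit 6, enqueue [0, 2]
Visit 0, enqueue []
Visit 2, enqueue [3, 5]
Visit 3, enqueue []
Visit 5, enqueue []

BFS order: [1, 4, 6, 0, 2, 3, 5]


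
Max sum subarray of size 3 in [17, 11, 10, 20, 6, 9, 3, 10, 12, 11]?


[0:3]: 38
[1:4]: 41
[2:5]: 36
[3:6]: 35
[4:7]: 18
[5:8]: 22
[6:9]: 25
[7:10]: 33

Max: 41 at [1:4]


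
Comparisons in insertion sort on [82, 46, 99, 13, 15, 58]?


Algorithm: insertion sort
Input: [82, 46, 99, 13, 15, 58]
Sorted: [13, 15, 46, 58, 82, 99]

12


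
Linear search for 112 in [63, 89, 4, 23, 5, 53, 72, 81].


i=0: 63!=112
i=1: 89!=112
i=2: 4!=112
i=3: 23!=112
i=4: 5!=112
i=5: 53!=112
i=6: 72!=112
i=7: 81!=112

Not found, 8 comps


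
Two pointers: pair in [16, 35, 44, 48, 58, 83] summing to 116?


lo=0(16)+hi=5(83)=99
lo=1(35)+hi=5(83)=118
lo=1(35)+hi=4(58)=93
lo=2(44)+hi=4(58)=102
lo=3(48)+hi=4(58)=106

No pair found


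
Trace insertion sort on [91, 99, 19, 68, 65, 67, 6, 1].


Initial: [91, 99, 19, 68, 65, 67, 6, 1]
Insert 99: [91, 99, 19, 68, 65, 67, 6, 1]
Insert 19: [19, 91, 99, 68, 65, 67, 6, 1]
Insert 68: [19, 68, 91, 99, 65, 67, 6, 1]
Insert 65: [19, 65, 68, 91, 99, 67, 6, 1]
Insert 67: [19, 65, 67, 68, 91, 99, 6, 1]
Insert 6: [6, 19, 65, 67, 68, 91, 99, 1]
Insert 1: [1, 6, 19, 65, 67, 68, 91, 99]

Sorted: [1, 6, 19, 65, 67, 68, 91, 99]


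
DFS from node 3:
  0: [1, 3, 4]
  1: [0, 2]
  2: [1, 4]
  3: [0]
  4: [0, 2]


Visit 3, push [0]
Visit 0, push [4, 1]
Visit 1, push [2]
Visit 2, push [4]
Visit 4, push []

DFS order: [3, 0, 1, 2, 4]


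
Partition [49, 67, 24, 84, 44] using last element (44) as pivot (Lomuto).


Pivot: 44
  24 <= 44: swap -> [24, 67, 49, 84, 44]
Place pivot at 1: [24, 44, 49, 84, 67]

Partitioned: [24, 44, 49, 84, 67]


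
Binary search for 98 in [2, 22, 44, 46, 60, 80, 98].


Step 1: lo=0, hi=6, mid=3, val=46
Step 2: lo=4, hi=6, mid=5, val=80
Step 3: lo=6, hi=6, mid=6, val=98

Found at index 6


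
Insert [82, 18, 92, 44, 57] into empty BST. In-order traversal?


Insert 82: root
Insert 18: L from 82
Insert 92: R from 82
Insert 44: L from 82 -> R from 18
Insert 57: L from 82 -> R from 18 -> R from 44

In-order: [18, 44, 57, 82, 92]


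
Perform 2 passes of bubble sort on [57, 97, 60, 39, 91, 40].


Initial: [57, 97, 60, 39, 91, 40]
Pass 1: [57, 60, 39, 91, 40, 97] (4 swaps)
Pass 2: [57, 39, 60, 40, 91, 97] (2 swaps)

After 2 passes: [57, 39, 60, 40, 91, 97]


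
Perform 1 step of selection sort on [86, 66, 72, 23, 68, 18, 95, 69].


Initial: [86, 66, 72, 23, 68, 18, 95, 69]
Step 1: min=18 at 5
  Swap: [18, 66, 72, 23, 68, 86, 95, 69]

After 1 step: [18, 66, 72, 23, 68, 86, 95, 69]


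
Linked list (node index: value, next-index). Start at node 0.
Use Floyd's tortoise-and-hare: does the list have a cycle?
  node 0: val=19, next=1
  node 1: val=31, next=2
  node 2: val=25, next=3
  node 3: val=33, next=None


Floyd's tortoise (slow, +1) and hare (fast, +2):
  init: slow=0, fast=0
  step 1: slow=1, fast=2
  step 2: fast 2->3->None, no cycle

Cycle: no


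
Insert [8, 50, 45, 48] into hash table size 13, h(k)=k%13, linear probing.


Insert 8: h=8 -> slot 8
Insert 50: h=11 -> slot 11
Insert 45: h=6 -> slot 6
Insert 48: h=9 -> slot 9

Table: [None, None, None, None, None, None, 45, None, 8, 48, None, 50, None]


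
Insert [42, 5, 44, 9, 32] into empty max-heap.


Insert 42: [42]
Insert 5: [42, 5]
Insert 44: [44, 5, 42]
Insert 9: [44, 9, 42, 5]
Insert 32: [44, 32, 42, 5, 9]

Final heap: [44, 32, 42, 5, 9]


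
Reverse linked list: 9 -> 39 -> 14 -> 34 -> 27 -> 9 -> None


Step 1: curr=9, set curr.next=prev(None) | reversed so far: 9
Step 2: curr=39, set curr.next=prev(9) | reversed so far: 39 -> 9
Step 3: curr=14, set curr.next=prev(39) | reversed so far: 14 -> 39 -> 9
Step 4: curr=34, set curr.next=prev(14) | reversed so far: 34 -> 14 -> 39 -> 9
Step 5: curr=27, set curr.next=prev(34) | reversed so far: 27 -> 34 -> 14 -> 39 -> 9
Step 6: curr=9, set curr.next=prev(27) | reversed so far: 9 -> 27 -> 34 -> 14 -> 39 -> 9

9 -> 27 -> 34 -> 14 -> 39 -> 9 -> None


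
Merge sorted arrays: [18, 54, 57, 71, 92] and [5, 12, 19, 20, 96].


Take 5 from B
Take 12 from B
Take 18 from A
Take 19 from B
Take 20 from B
Take 54 from A
Take 57 from A
Take 71 from A
Take 92 from A

Merged: [5, 12, 18, 19, 20, 54, 57, 71, 92, 96]


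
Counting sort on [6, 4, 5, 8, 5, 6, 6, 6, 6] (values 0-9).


Input: [6, 4, 5, 8, 5, 6, 6, 6, 6]
Counts: [0, 0, 0, 0, 1, 2, 5, 0, 1, 0]

Sorted: [4, 5, 5, 6, 6, 6, 6, 6, 8]


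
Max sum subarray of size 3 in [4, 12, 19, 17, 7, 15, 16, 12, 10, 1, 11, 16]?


[0:3]: 35
[1:4]: 48
[2:5]: 43
[3:6]: 39
[4:7]: 38
[5:8]: 43
[6:9]: 38
[7:10]: 23
[8:11]: 22
[9:12]: 28

Max: 48 at [1:4]


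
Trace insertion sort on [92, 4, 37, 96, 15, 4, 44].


Initial: [92, 4, 37, 96, 15, 4, 44]
Insert 4: [4, 92, 37, 96, 15, 4, 44]
Insert 37: [4, 37, 92, 96, 15, 4, 44]
Insert 96: [4, 37, 92, 96, 15, 4, 44]
Insert 15: [4, 15, 37, 92, 96, 4, 44]
Insert 4: [4, 4, 15, 37, 92, 96, 44]
Insert 44: [4, 4, 15, 37, 44, 92, 96]

Sorted: [4, 4, 15, 37, 44, 92, 96]


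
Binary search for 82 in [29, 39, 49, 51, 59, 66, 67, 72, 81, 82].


Step 1: lo=0, hi=9, mid=4, val=59
Step 2: lo=5, hi=9, mid=7, val=72
Step 3: lo=8, hi=9, mid=8, val=81
Step 4: lo=9, hi=9, mid=9, val=82

Found at index 9


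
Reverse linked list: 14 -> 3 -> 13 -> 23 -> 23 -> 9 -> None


Step 1: curr=14, set curr.next=prev(None) | reversed so far: 14
Step 2: curr=3, set curr.next=prev(14) | reversed so far: 3 -> 14
Step 3: curr=13, set curr.next=prev(3) | reversed so far: 13 -> 3 -> 14
Step 4: curr=23, set curr.next=prev(13) | reversed so far: 23 -> 13 -> 3 -> 14
Step 5: curr=23, set curr.next=prev(23) | reversed so far: 23 -> 23 -> 13 -> 3 -> 14
Step 6: curr=9, set curr.next=prev(23) | reversed so far: 9 -> 23 -> 23 -> 13 -> 3 -> 14

9 -> 23 -> 23 -> 13 -> 3 -> 14 -> None


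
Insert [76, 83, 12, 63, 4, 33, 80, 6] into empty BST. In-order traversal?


Insert 76: root
Insert 83: R from 76
Insert 12: L from 76
Insert 63: L from 76 -> R from 12
Insert 4: L from 76 -> L from 12
Insert 33: L from 76 -> R from 12 -> L from 63
Insert 80: R from 76 -> L from 83
Insert 6: L from 76 -> L from 12 -> R from 4

In-order: [4, 6, 12, 33, 63, 76, 80, 83]


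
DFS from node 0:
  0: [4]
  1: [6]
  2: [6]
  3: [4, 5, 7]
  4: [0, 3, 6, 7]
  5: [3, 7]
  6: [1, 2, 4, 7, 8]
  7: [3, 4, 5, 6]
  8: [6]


Visit 0, push [4]
Visit 4, push [7, 6, 3]
Visit 3, push [7, 5]
Visit 5, push [7]
Visit 7, push [6]
Visit 6, push [8, 2, 1]
Visit 1, push []
Visit 2, push []
Visit 8, push []

DFS order: [0, 4, 3, 5, 7, 6, 1, 2, 8]


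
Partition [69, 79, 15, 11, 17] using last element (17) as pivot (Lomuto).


Pivot: 17
  15 <= 17: swap -> [15, 79, 69, 11, 17]
  11 <= 17: swap -> [15, 11, 69, 79, 17]
Place pivot at 2: [15, 11, 17, 79, 69]

Partitioned: [15, 11, 17, 79, 69]


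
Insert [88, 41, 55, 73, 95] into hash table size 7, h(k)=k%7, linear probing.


Insert 88: h=4 -> slot 4
Insert 41: h=6 -> slot 6
Insert 55: h=6, 1 probes -> slot 0
Insert 73: h=3 -> slot 3
Insert 95: h=4, 1 probes -> slot 5

Table: [55, None, None, 73, 88, 95, 41]


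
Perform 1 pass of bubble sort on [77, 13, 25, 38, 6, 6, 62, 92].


Initial: [77, 13, 25, 38, 6, 6, 62, 92]
Pass 1: [13, 25, 38, 6, 6, 62, 77, 92] (6 swaps)

After 1 pass: [13, 25, 38, 6, 6, 62, 77, 92]


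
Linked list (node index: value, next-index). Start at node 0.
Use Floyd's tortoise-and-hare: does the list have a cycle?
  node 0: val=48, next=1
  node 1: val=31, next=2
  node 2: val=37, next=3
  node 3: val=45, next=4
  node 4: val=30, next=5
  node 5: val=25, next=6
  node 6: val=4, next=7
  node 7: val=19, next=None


Floyd's tortoise (slow, +1) and hare (fast, +2):
  init: slow=0, fast=0
  step 1: slow=1, fast=2
  step 2: slow=2, fast=4
  step 3: slow=3, fast=6
  step 4: fast 6->7->None, no cycle

Cycle: no


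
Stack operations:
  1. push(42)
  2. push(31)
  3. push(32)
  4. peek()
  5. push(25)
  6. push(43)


push(42) -> [42]
push(31) -> [42, 31]
push(32) -> [42, 31, 32]
peek()->32
push(25) -> [42, 31, 32, 25]
push(43) -> [42, 31, 32, 25, 43]

Final stack: [42, 31, 32, 25, 43]


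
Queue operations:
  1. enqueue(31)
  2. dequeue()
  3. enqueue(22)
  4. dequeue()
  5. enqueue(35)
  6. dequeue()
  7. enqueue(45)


enqueue(31) -> [31]
dequeue()->31, []
enqueue(22) -> [22]
dequeue()->22, []
enqueue(35) -> [35]
dequeue()->35, []
enqueue(45) -> [45]

Final queue: [45]


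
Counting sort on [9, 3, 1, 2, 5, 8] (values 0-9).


Input: [9, 3, 1, 2, 5, 8]
Counts: [0, 1, 1, 1, 0, 1, 0, 0, 1, 1]

Sorted: [1, 2, 3, 5, 8, 9]


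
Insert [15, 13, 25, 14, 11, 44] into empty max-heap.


Insert 15: [15]
Insert 13: [15, 13]
Insert 25: [25, 13, 15]
Insert 14: [25, 14, 15, 13]
Insert 11: [25, 14, 15, 13, 11]
Insert 44: [44, 14, 25, 13, 11, 15]

Final heap: [44, 14, 25, 13, 11, 15]


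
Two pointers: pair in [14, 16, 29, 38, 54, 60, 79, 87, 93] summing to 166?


lo=0(14)+hi=8(93)=107
lo=1(16)+hi=8(93)=109
lo=2(29)+hi=8(93)=122
lo=3(38)+hi=8(93)=131
lo=4(54)+hi=8(93)=147
lo=5(60)+hi=8(93)=153
lo=6(79)+hi=8(93)=172
lo=6(79)+hi=7(87)=166

Yes: 79+87=166


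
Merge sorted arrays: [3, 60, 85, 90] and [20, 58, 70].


Take 3 from A
Take 20 from B
Take 58 from B
Take 60 from A
Take 70 from B

Merged: [3, 20, 58, 60, 70, 85, 90]


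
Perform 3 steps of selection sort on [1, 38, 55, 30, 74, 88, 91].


Initial: [1, 38, 55, 30, 74, 88, 91]
Step 1: min=1 at 0
  Swap: [1, 38, 55, 30, 74, 88, 91]
Step 2: min=30 at 3
  Swap: [1, 30, 55, 38, 74, 88, 91]
Step 3: min=38 at 3
  Swap: [1, 30, 38, 55, 74, 88, 91]

After 3 steps: [1, 30, 38, 55, 74, 88, 91]


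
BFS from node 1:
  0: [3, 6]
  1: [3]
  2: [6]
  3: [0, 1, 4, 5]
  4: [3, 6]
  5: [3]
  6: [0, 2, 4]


Visit 1, enqueue [3]
Visit 3, enqueue [0, 4, 5]
Visit 0, enqueue [6]
Visit 4, enqueue []
Visit 5, enqueue []
Visit 6, enqueue [2]
Visit 2, enqueue []

BFS order: [1, 3, 0, 4, 5, 6, 2]


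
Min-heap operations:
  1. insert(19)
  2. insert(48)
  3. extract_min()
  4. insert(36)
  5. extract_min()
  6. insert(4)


insert(19) -> [19]
insert(48) -> [19, 48]
extract_min()->19, [48]
insert(36) -> [36, 48]
extract_min()->36, [48]
insert(4) -> [4, 48]

Final heap: [4, 48]


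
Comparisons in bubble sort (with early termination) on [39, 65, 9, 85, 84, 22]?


Algorithm: bubble sort (with early termination)
Input: [39, 65, 9, 85, 84, 22]
Sorted: [9, 22, 39, 65, 84, 85]

15


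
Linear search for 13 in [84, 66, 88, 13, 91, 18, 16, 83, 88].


i=0: 84!=13
i=1: 66!=13
i=2: 88!=13
i=3: 13==13 found!

Found at 3, 4 comps


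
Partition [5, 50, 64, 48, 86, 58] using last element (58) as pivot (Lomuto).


Pivot: 58
  5 <= 58: advance i (no swap)
  50 <= 58: advance i (no swap)
  48 <= 58: swap -> [5, 50, 48, 64, 86, 58]
Place pivot at 3: [5, 50, 48, 58, 86, 64]

Partitioned: [5, 50, 48, 58, 86, 64]


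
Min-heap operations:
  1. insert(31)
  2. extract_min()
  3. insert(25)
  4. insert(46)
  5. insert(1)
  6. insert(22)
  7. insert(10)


insert(31) -> [31]
extract_min()->31, []
insert(25) -> [25]
insert(46) -> [25, 46]
insert(1) -> [1, 46, 25]
insert(22) -> [1, 22, 25, 46]
insert(10) -> [1, 10, 25, 46, 22]

Final heap: [1, 10, 25, 46, 22]


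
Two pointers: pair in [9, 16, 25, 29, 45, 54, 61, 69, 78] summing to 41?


lo=0(9)+hi=8(78)=87
lo=0(9)+hi=7(69)=78
lo=0(9)+hi=6(61)=70
lo=0(9)+hi=5(54)=63
lo=0(9)+hi=4(45)=54
lo=0(9)+hi=3(29)=38
lo=1(16)+hi=3(29)=45
lo=1(16)+hi=2(25)=41

Yes: 16+25=41


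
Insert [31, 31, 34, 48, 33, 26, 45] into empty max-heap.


Insert 31: [31]
Insert 31: [31, 31]
Insert 34: [34, 31, 31]
Insert 48: [48, 34, 31, 31]
Insert 33: [48, 34, 31, 31, 33]
Insert 26: [48, 34, 31, 31, 33, 26]
Insert 45: [48, 34, 45, 31, 33, 26, 31]

Final heap: [48, 34, 45, 31, 33, 26, 31]


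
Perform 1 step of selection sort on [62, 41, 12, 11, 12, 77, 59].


Initial: [62, 41, 12, 11, 12, 77, 59]
Step 1: min=11 at 3
  Swap: [11, 41, 12, 62, 12, 77, 59]

After 1 step: [11, 41, 12, 62, 12, 77, 59]


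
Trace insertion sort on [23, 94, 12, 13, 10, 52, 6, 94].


Initial: [23, 94, 12, 13, 10, 52, 6, 94]
Insert 94: [23, 94, 12, 13, 10, 52, 6, 94]
Insert 12: [12, 23, 94, 13, 10, 52, 6, 94]
Insert 13: [12, 13, 23, 94, 10, 52, 6, 94]
Insert 10: [10, 12, 13, 23, 94, 52, 6, 94]
Insert 52: [10, 12, 13, 23, 52, 94, 6, 94]
Insert 6: [6, 10, 12, 13, 23, 52, 94, 94]
Insert 94: [6, 10, 12, 13, 23, 52, 94, 94]

Sorted: [6, 10, 12, 13, 23, 52, 94, 94]


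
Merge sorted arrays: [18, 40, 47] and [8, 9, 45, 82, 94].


Take 8 from B
Take 9 from B
Take 18 from A
Take 40 from A
Take 45 from B
Take 47 from A

Merged: [8, 9, 18, 40, 45, 47, 82, 94]


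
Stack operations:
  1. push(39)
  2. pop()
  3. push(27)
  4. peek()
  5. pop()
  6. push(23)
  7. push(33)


push(39) -> [39]
pop()->39, []
push(27) -> [27]
peek()->27
pop()->27, []
push(23) -> [23]
push(33) -> [23, 33]

Final stack: [23, 33]


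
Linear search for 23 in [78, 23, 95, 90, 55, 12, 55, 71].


i=0: 78!=23
i=1: 23==23 found!

Found at 1, 2 comps


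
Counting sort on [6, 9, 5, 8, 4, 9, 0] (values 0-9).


Input: [6, 9, 5, 8, 4, 9, 0]
Counts: [1, 0, 0, 0, 1, 1, 1, 0, 1, 2]

Sorted: [0, 4, 5, 6, 8, 9, 9]


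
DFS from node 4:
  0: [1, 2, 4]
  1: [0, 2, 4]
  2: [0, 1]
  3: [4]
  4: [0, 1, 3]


Visit 4, push [3, 1, 0]
Visit 0, push [2, 1]
Visit 1, push [2]
Visit 2, push []
Visit 3, push []

DFS order: [4, 0, 1, 2, 3]


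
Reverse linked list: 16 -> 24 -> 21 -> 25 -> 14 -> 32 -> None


Step 1: curr=16, set curr.next=prev(None) | reversed so far: 16
Step 2: curr=24, set curr.next=prev(16) | reversed so far: 24 -> 16
Step 3: curr=21, set curr.next=prev(24) | reversed so far: 21 -> 24 -> 16
Step 4: curr=25, set curr.next=prev(21) | reversed so far: 25 -> 21 -> 24 -> 16
Step 5: curr=14, set curr.next=prev(25) | reversed so far: 14 -> 25 -> 21 -> 24 -> 16
Step 6: curr=32, set curr.next=prev(14) | reversed so far: 32 -> 14 -> 25 -> 21 -> 24 -> 16

32 -> 14 -> 25 -> 21 -> 24 -> 16 -> None


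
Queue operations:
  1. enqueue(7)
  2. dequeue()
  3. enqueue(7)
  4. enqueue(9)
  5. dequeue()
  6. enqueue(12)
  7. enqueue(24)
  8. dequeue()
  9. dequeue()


enqueue(7) -> [7]
dequeue()->7, []
enqueue(7) -> [7]
enqueue(9) -> [7, 9]
dequeue()->7, [9]
enqueue(12) -> [9, 12]
enqueue(24) -> [9, 12, 24]
dequeue()->9, [12, 24]
dequeue()->12, [24]

Final queue: [24]


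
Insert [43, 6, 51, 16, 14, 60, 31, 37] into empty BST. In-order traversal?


Insert 43: root
Insert 6: L from 43
Insert 51: R from 43
Insert 16: L from 43 -> R from 6
Insert 14: L from 43 -> R from 6 -> L from 16
Insert 60: R from 43 -> R from 51
Insert 31: L from 43 -> R from 6 -> R from 16
Insert 37: L from 43 -> R from 6 -> R from 16 -> R from 31

In-order: [6, 14, 16, 31, 37, 43, 51, 60]


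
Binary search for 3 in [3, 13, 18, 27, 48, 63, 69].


Step 1: lo=0, hi=6, mid=3, val=27
Step 2: lo=0, hi=2, mid=1, val=13
Step 3: lo=0, hi=0, mid=0, val=3

Found at index 0


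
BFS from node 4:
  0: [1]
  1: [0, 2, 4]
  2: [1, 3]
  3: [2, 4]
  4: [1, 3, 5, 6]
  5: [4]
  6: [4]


Visit 4, enqueue [1, 3, 5, 6]
Visit 1, enqueue [0, 2]
Visit 3, enqueue []
Visit 5, enqueue []
Visit 6, enqueue []
Visit 0, enqueue []
Visit 2, enqueue []

BFS order: [4, 1, 3, 5, 6, 0, 2]


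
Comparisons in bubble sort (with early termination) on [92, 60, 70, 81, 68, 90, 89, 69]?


Algorithm: bubble sort (with early termination)
Input: [92, 60, 70, 81, 68, 90, 89, 69]
Sorted: [60, 68, 69, 70, 81, 89, 90, 92]

27


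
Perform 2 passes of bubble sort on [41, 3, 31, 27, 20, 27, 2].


Initial: [41, 3, 31, 27, 20, 27, 2]
Pass 1: [3, 31, 27, 20, 27, 2, 41] (6 swaps)
Pass 2: [3, 27, 20, 27, 2, 31, 41] (4 swaps)

After 2 passes: [3, 27, 20, 27, 2, 31, 41]


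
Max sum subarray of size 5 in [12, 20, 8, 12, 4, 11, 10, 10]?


[0:5]: 56
[1:6]: 55
[2:7]: 45
[3:8]: 47

Max: 56 at [0:5]


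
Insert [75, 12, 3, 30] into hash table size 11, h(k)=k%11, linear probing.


Insert 75: h=9 -> slot 9
Insert 12: h=1 -> slot 1
Insert 3: h=3 -> slot 3
Insert 30: h=8 -> slot 8

Table: [None, 12, None, 3, None, None, None, None, 30, 75, None]


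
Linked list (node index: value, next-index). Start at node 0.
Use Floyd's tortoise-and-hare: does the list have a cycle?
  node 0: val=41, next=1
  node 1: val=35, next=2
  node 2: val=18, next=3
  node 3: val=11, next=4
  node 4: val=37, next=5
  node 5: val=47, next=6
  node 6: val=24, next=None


Floyd's tortoise (slow, +1) and hare (fast, +2):
  init: slow=0, fast=0
  step 1: slow=1, fast=2
  step 2: slow=2, fast=4
  step 3: slow=3, fast=6
  step 4: fast -> None, no cycle

Cycle: no


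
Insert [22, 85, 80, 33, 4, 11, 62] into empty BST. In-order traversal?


Insert 22: root
Insert 85: R from 22
Insert 80: R from 22 -> L from 85
Insert 33: R from 22 -> L from 85 -> L from 80
Insert 4: L from 22
Insert 11: L from 22 -> R from 4
Insert 62: R from 22 -> L from 85 -> L from 80 -> R from 33

In-order: [4, 11, 22, 33, 62, 80, 85]


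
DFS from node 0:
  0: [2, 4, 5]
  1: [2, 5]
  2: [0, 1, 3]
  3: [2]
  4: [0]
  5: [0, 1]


Visit 0, push [5, 4, 2]
Visit 2, push [3, 1]
Visit 1, push [5]
Visit 5, push []
Visit 3, push []
Visit 4, push []

DFS order: [0, 2, 1, 5, 3, 4]


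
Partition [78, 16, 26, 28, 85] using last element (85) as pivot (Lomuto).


Pivot: 85
  78 <= 85: advance i (no swap)
  16 <= 85: advance i (no swap)
  26 <= 85: advance i (no swap)
  28 <= 85: advance i (no swap)
Place pivot at 4: [78, 16, 26, 28, 85]

Partitioned: [78, 16, 26, 28, 85]


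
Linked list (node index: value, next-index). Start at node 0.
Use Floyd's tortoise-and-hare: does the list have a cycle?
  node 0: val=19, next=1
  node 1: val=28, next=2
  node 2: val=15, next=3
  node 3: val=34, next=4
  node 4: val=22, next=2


Floyd's tortoise (slow, +1) and hare (fast, +2):
  init: slow=0, fast=0
  step 1: slow=1, fast=2
  step 2: slow=2, fast=4
  step 3: slow=3, fast=3
  slow == fast at node 3: cycle detected

Cycle: yes


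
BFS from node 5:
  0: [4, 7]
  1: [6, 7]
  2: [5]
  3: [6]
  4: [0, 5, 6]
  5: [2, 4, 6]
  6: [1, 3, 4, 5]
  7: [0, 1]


Visit 5, enqueue [2, 4, 6]
Visit 2, enqueue []
Visit 4, enqueue [0]
Visit 6, enqueue [1, 3]
Visit 0, enqueue [7]
Visit 1, enqueue []
Visit 3, enqueue []
Visit 7, enqueue []

BFS order: [5, 2, 4, 6, 0, 1, 3, 7]


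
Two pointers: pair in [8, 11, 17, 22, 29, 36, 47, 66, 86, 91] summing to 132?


lo=0(8)+hi=9(91)=99
lo=1(11)+hi=9(91)=102
lo=2(17)+hi=9(91)=108
lo=3(22)+hi=9(91)=113
lo=4(29)+hi=9(91)=120
lo=5(36)+hi=9(91)=127
lo=6(47)+hi=9(91)=138
lo=6(47)+hi=8(86)=133
lo=6(47)+hi=7(66)=113

No pair found


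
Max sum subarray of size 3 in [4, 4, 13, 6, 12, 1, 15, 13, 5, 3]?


[0:3]: 21
[1:4]: 23
[2:5]: 31
[3:6]: 19
[4:7]: 28
[5:8]: 29
[6:9]: 33
[7:10]: 21

Max: 33 at [6:9]


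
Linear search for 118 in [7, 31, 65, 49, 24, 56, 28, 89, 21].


i=0: 7!=118
i=1: 31!=118
i=2: 65!=118
i=3: 49!=118
i=4: 24!=118
i=5: 56!=118
i=6: 28!=118
i=7: 89!=118
i=8: 21!=118

Not found, 9 comps
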